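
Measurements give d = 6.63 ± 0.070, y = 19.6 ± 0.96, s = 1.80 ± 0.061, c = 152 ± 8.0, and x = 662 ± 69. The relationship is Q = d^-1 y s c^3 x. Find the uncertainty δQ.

Q is a product of powers, so relative uncertainties combine in quadrature:
  (-1·δd/d)² = (-1×0.0106)² = 0.000111;  (1·δy/y)² = (1×0.0490)² = 0.00240;  (1·δs/s)² = (1×0.0339)² = 0.00115;  (3·δc/c)² = (3×0.0526)² = 0.0249;  (1·δx/x)² = (1×0.104)² = 0.0109
δQ/Q = √(0.0395) = 0.199
Q = 1.24e+10, so δQ = 0.199 × 1.24e+10 = 2.46e+09.

2.46e+09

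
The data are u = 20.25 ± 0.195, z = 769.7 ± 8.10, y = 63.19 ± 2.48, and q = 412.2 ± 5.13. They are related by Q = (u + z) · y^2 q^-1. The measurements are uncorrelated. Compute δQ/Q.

0.0801

Let w = u + z = 790.0. δw = √(δu² + δz²) = √(0.0380 + 65.6) = 8.10, so δw/w = 0.0103.
Q is then a monomial in w, y, q:
δQ/Q = √((δw/w)² + (2·δy/y)² + (-1·δq/q)²) = √(0.000105 + 0.00616 + 0.000155) = 0.0801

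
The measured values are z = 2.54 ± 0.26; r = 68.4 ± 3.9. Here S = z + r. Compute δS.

For a sum/difference, combine absolute errors in quadrature:
  (δz)² = 0.0676;  (δr)² = 15.2
δS = √(15.3) = 3.91

3.91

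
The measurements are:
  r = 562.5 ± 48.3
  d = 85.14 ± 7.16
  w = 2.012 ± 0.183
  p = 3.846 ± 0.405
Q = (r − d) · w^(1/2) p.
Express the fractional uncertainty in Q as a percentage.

Let u = r − d = 477.4. δu = √(δr² + δd²) = √(2330 + 51.3) = 48.8, so δu/u = 0.102.
Q is then a monomial in u, w, p:
δQ/Q = √((δu/u)² + (½·δw/w)² + (1·δp/p)²) = √(0.0105 + 0.00207 + 0.0111) = 0.154

15.4%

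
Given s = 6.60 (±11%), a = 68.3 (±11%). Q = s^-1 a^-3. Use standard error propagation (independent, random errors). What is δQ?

1.65e-07

Each factor contributes (exponent × relative error)² to (δQ/Q)²:
  (-1·δs/s)² = (-1×0.110)² = 0.0121;  (-3·δa/a)² = (-3×0.110)² = 0.109
δQ/Q = √(0.121) = 0.348
Q = 4.76e-07, so δQ = 0.348 × 4.76e-07 = 1.65e-07.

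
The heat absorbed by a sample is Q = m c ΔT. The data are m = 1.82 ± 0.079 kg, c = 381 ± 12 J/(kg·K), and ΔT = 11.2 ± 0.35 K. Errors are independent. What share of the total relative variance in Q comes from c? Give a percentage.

(δQ/Q)² = (1·δm/m)² + (1·δc/c)² + (1·δΔT/ΔT)²
  m term: (1×0.0434)² = 0.00188
  c term: (1×0.0315)² = 0.000992
  ΔT term: (1×0.0312)² = 0.000977
Total = 0.00385. Share from c = 0.000992/0.00385 = 0.257.

25.7%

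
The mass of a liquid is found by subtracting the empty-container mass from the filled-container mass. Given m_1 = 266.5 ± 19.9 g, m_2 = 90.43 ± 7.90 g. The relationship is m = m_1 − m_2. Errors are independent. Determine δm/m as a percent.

12.2%

For a sum/difference, combine absolute errors in quadrature:
  (δm_1)² = 396;  (δm_2)² = 62.4
δm = √(458) = 21.4 g
m = 176.1 g, so δm/m = 21.4/176.1 = 0.122.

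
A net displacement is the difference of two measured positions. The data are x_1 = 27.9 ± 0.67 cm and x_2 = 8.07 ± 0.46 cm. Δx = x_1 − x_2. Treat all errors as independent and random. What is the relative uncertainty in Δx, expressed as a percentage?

For a sum/difference, combine absolute errors in quadrature:
  (δx_1)² = 0.449;  (δx_2)² = 0.212
δΔx = √(0.661) = 0.813 cm
Δx = 19.8 cm, so δΔx/Δx = 0.813/19.8 = 0.0410.

4.10%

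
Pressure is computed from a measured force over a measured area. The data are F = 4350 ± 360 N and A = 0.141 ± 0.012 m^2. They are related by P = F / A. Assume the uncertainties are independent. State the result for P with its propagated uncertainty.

30900 ± 3660 Pa

Each factor contributes (exponent × relative error)² to (δP/P)²:
  (1·δF/F)² = (1×0.0828)² = 0.00685;  (-1·δA/A)² = (-1×0.0851)² = 0.00724
δP/P = √(0.0141) = 0.119
P = 30900 Pa, so δP = 0.119 × 30900 = 3660 Pa.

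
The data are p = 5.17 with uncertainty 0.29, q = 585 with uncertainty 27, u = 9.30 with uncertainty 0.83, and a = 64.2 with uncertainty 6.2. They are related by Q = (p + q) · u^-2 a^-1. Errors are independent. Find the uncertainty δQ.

Let w = p + q = 590. δw = √(δp² + δq²) = √(0.0841 + 729) = 27.0, so δw/w = 0.0458.
Q is then a monomial in w, u, a:
δQ/Q = √((δw/w)² + (-2·δu/u)² + (-1·δa/a)²) = √(0.00209 + 0.0319 + 0.00933) = 0.208
Q = 0.106, so δQ = 0.208 × 0.106 = 0.0221.

0.0221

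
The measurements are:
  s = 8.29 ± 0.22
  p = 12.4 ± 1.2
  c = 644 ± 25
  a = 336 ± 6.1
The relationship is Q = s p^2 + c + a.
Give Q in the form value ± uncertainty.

Let w = s·p^2 = 1270. δw/w = √((1·δs/s)² + (2·δp/p)²) = √(0.000704 + 0.0375) = 0.195, so δw = 249.
Q = w + c + a: δQ = √(δw² + δc² + δa²) = √(62000 + 625 + 37.2) = 250
Q = 2250.

2250 ± 250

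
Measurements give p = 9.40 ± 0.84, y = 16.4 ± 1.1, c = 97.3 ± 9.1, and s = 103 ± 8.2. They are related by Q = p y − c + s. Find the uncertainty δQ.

Let w = p·y = 154. δw/w = √((1·δp/p)² + (1·δy/y)²) = √(0.00799 + 0.00450) = 0.112, so δw = 17.2.
Q = w − c + s: δQ = √(δw² + δc² + δs²) = √(297 + 82.8 + 67.2) = 21.1

21.1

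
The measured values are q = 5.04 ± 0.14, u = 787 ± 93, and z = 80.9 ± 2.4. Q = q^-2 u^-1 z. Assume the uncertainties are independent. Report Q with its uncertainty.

0.00405 ± 0.000542

For a monomial Q ∝ q^-2, u^-1, z, fractional errors add in quadrature:
  (-2·δq/q)² = (-2×0.0278)² = 0.00309;  (-1·δu/u)² = (-1×0.118)² = 0.0140;  (1·δz/z)² = (1×0.0297)² = 0.000880
δQ/Q = √(0.0179) = 0.134
Q = 0.00405, so δQ = 0.134 × 0.00405 = 0.000542.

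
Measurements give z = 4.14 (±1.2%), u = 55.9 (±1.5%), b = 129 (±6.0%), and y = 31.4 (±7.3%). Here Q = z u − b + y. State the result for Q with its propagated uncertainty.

134 ± 9.22

Let p = z·u = 231. δp/p = √((1·δz/z)² + (1·δu/u)²) = √(0.000144 + 0.000225) = 0.0192, so δp = 4.45.
Q = p − b + y: δQ = √(δp² + δb² + δy²) = √(19.8 + 59.9 + 5.25) = 9.22
Q = 134.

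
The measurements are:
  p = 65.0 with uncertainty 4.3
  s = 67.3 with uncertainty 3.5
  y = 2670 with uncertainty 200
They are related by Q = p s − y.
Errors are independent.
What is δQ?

419

Let w = p·s = 4370. δw/w = √((1·δp/p)² + (1·δs/s)²) = √(0.00438 + 0.00270) = 0.0841, so δw = 368.
Q = w − y: δQ = √(δw² + δy²) = √(1.36e+05 + 40000) = 419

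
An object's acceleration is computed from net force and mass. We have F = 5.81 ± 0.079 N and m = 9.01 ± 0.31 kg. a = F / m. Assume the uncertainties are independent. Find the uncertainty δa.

0.0239 m/s^2

Products/powers → add relative errors in quadrature, weighted by exponent:
  (1·δF/F)² = (1×0.0136)² = 0.000185;  (-1·δm/m)² = (-1×0.0344)² = 0.00118
δa/a = √(0.00137) = 0.0370
a = 0.645 m/s^2, so δa = 0.0370 × 0.645 = 0.0239 m/s^2.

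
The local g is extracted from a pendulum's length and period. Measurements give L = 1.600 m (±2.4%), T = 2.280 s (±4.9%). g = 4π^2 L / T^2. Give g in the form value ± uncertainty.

Products/powers → add relative errors in quadrature, weighted by exponent:
  (1·δL/L)² = (1×0.0240)² = 0.000576;  (-2·δT/T)² = (-2×0.0490)² = 0.00960
δg/g = √(0.0102) = 0.101
g = 12.15 m/s^2, so δg = 0.101 × 12.15 = 1.23 m/s^2.

12.15 ± 1.23 m/s^2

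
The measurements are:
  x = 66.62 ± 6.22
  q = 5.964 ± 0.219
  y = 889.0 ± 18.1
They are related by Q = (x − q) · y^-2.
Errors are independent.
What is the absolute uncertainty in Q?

Let u = x − q = 60.66. δu = √(δx² + δq²) = √(38.7 + 0.0480) = 6.22, so δu/u = 0.103.
Q is then a monomial in u, y:
δQ/Q = √((δu/u)² + (-2·δy/y)²) = √(0.0105 + 0.00166) = 0.110
Q = 7.675e-05, so δQ = 0.110 × 7.675e-05 = 8.47e-06.

8.47e-06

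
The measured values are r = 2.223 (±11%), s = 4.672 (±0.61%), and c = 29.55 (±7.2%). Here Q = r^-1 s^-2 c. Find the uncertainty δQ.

Relative error in a monomial: (δQ/Q)² = Σ (nᵢ · δxᵢ/xᵢ)².
  (-1·δr/r)² = (-1×0.110)² = 0.0121;  (-2·δs/s)² = (-2×0.00610)² = 0.000149;  (1·δc/c)² = (1×0.0720)² = 0.00518
δQ/Q = √(0.0174) = 0.132
Q = 0.6090, so δQ = 0.132 × 0.6090 = 0.0804.

0.0804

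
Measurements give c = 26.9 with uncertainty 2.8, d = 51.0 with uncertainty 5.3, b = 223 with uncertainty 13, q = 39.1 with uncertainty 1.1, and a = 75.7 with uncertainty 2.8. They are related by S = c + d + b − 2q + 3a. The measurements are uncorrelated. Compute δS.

16.7

Absolute uncertainties add in quadrature for a linear combination:
  (δc)² = 7.84;  (δd)² = 28.1;  (δb)² = 169;  (2·δq)² = 4.84;  (3·δa)² = 70.6
δS = √(280) = 16.7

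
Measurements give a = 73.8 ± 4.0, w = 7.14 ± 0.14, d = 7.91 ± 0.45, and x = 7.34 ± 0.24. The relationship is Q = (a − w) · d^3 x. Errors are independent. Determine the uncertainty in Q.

44500

Let u = a − w = 66.7. δu = √(δa² + δw²) = √(16.0 + 0.0196) = 4.00, so δu/u = 0.0600.
Q is then a monomial in u, d, x:
δQ/Q = √((δu/u)² + (3·δd/d)² + (1·δx/x)²) = √(0.00361 + 0.0291 + 0.00107) = 0.184
Q = 2.42e+05, so δQ = 0.184 × 2.42e+05 = 44500.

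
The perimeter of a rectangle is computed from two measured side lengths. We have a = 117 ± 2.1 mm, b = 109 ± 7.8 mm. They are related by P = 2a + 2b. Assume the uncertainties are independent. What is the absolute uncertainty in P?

Each term contributes (cᵢ δxᵢ)² to (δP)²:
  (2·δa)² = 17.6;  (2·δb)² = 243
δP = √(261) = 16.2 mm

16.2 mm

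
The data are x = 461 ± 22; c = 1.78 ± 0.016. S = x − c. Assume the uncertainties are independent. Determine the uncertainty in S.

S is a linear combination, so absolute uncertainties add in quadrature:
  (δx)² = 484;  (δc)² = 0.000256
δS = √(484) = 22.0

22.0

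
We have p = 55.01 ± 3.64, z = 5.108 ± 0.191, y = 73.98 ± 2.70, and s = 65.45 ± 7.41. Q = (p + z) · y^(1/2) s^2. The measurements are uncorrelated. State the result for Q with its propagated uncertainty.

(2.215 ± 0.521) × 10^6

Let u = p + z = 60.12. δu = √(δp² + δz²) = √(13.2 + 0.0365) = 3.65, so δu/u = 0.0606.
Q is then a monomial in u, y, s:
δQ/Q = √((δu/u)² + (½·δy/y)² + (2·δs/s)²) = √(0.00368 + 0.000333 + 0.0513) = 0.235
Q = 2.215e+06, so δQ = 0.235 × 2.215e+06 = 5.21e+05.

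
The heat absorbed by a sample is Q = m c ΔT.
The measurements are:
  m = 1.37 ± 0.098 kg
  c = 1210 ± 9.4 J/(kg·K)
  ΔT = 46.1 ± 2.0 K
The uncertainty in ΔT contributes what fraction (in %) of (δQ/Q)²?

(δQ/Q)² = (1·δm/m)² + (1·δc/c)² + (1·δΔT/ΔT)²
  m term: (1×0.0715)² = 0.00512
  c term: (1×0.00777)² = 6.04e-05
  ΔT term: (1×0.0434)² = 0.00188
Total = 0.00706. Share from ΔT = 0.00188/0.00706 = 0.267.

26.7%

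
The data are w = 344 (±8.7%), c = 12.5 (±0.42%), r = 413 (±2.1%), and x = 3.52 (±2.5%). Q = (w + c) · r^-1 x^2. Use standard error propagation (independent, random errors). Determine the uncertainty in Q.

1.07

Let u = w + c = 356. δu = √(δw² + δc²) = √(896 + 0.00276) = 29.9, so δu/u = 0.0839.
Q is then a monomial in u, r, x:
δQ/Q = √((δu/u)² + (-1·δr/r)² + (2·δx/x)²) = √(0.00705 + 0.000441 + 0.00250) = 0.0999
Q = 10.7, so δQ = 0.0999 × 10.7 = 1.07.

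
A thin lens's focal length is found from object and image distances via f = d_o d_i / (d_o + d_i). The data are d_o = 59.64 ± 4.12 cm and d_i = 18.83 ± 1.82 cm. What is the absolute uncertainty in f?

1.08 cm

∂f/∂d_o = (d_i/(d_o+d_i))² = 0.0576;  ∂f/∂d_i = (d_o/(d_o+d_i))² = 0.578
δf = √((∂f/∂d_o · δd_o)² + (∂f/∂d_i · δd_i)²) = √(0.0563 + 1.11) = 1.08 cm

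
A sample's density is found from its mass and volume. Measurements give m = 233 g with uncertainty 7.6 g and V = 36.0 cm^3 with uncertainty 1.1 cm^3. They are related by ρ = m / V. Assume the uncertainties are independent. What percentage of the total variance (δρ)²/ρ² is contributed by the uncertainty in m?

(δρ/ρ)² = (1·δm/m)² + (-1·δV/V)²
  m term: (1×0.0326)² = 0.00106
  V term: (-1×0.0306)² = 0.000934
Total = 0.00200. Share from m = 0.00106/0.00200 = 0.533.

53.3%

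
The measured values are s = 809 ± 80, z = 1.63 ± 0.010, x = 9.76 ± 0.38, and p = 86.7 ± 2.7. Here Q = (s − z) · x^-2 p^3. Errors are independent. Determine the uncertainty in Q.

8.67e+05

Let u = s − z = 807. δu = √(δs² + δz²) = √(6400 + 0.000100) = 80.0, so δu/u = 0.0991.
Q is then a monomial in u, x, p:
δQ/Q = √((δu/u)² + (-2·δx/x)² + (3·δp/p)²) = √(0.00982 + 0.00606 + 0.00873) = 0.157
Q = 5.52e+06, so δQ = 0.157 × 5.52e+06 = 8.67e+05.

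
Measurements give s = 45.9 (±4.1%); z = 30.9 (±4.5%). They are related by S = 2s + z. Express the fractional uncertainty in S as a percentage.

3.27%

S is a linear combination, so absolute uncertainties add in quadrature:
  (2·δs)² = 14.2;  (δz)² = 1.93
δS = √(16.1) = 4.01
S = 123, so δS/S = 4.01/123 = 0.0327.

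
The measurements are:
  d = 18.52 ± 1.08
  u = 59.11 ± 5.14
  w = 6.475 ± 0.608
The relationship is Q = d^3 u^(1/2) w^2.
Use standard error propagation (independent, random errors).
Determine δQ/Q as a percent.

For a monomial Q ∝ d^3, u^(1/2), w^2, fractional errors add in quadrature:
  (3·δd/d)² = (3×0.0583)² = 0.0306;  (½·δu/u)² = (0.5×0.0870)² = 0.00189;  (2·δw/w)² = (2×0.0939)² = 0.0353
δQ/Q = √(0.0678) = 0.260

26.0%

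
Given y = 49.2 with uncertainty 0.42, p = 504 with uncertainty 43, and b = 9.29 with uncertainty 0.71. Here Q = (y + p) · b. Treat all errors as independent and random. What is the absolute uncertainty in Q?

560

Let u = y + p = 553. δu = √(δy² + δp²) = √(0.176 + 1850) = 43.0, so δu/u = 0.0777.
Q is then a monomial in u, b:
δQ/Q = √((δu/u)² + (1·δb/b)²) = √(0.00604 + 0.00584) = 0.109
Q = 5140, so δQ = 0.109 × 5140 = 560.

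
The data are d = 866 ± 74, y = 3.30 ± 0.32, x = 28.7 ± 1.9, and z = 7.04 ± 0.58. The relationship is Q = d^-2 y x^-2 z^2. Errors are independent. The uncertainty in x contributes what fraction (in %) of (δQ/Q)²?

21.0%

(δQ/Q)² = (-2·δd/d)² + (1·δy/y)² + (-2·δx/x)² + (2·δz/z)²
  d term: (-2×0.0855)² = 0.0292
  y term: (1×0.0970)² = 0.00940
  x term: (-2×0.0662)² = 0.0175
  z term: (2×0.0824)² = 0.0272
Total = 0.0833. Share from x = 0.0175/0.0833 = 0.210.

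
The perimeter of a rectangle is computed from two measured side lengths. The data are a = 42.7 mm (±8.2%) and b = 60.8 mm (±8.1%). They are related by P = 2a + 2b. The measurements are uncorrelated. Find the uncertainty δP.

Absolute uncertainties add in quadrature for a linear combination:
  (2·δa)² = 49.0;  (2·δb)² = 97.0
δP = √(146) = 12.1 mm

12.1 mm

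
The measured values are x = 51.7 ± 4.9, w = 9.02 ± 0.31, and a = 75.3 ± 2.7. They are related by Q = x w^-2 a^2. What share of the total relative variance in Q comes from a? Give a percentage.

(δQ/Q)² = (1·δx/x)² + (-2·δw/w)² + (2·δa/a)²
  x term: (1×0.0948)² = 0.00898
  w term: (-2×0.0344)² = 0.00472
  a term: (2×0.0359)² = 0.00514
Total = 0.0189. Share from a = 0.00514/0.0189 = 0.273.

27.3%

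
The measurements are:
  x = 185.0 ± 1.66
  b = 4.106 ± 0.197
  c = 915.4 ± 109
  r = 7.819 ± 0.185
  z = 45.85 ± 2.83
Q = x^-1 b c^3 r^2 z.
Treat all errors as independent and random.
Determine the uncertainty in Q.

1.76e+10

Products/powers → add relative errors in quadrature, weighted by exponent:
  (-1·δx/x)² = (-1×0.00897)² = 8.05e-05;  (1·δb/b)² = (1×0.0480)² = 0.00230;  (3·δc/c)² = (3×0.119)² = 0.128;  (2·δr/r)² = (2×0.0237)² = 0.00224;  (1·δz/z)² = (1×0.0617)² = 0.00381
δQ/Q = √(0.136) = 0.369
Q = 4.772e+10, so δQ = 0.369 × 4.772e+10 = 1.76e+10.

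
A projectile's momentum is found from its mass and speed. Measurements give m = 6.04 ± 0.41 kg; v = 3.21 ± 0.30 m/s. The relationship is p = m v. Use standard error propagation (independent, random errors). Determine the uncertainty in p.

For a monomial p ∝ m, v, fractional errors add in quadrature:
  (1·δm/m)² = (1×0.0679)² = 0.00461;  (1·δv/v)² = (1×0.0935)² = 0.00873
δp/p = √(0.0133) = 0.116
p = 19.4 kg·m/s, so δp = 0.116 × 19.4 = 2.24 kg·m/s.

2.24 kg·m/s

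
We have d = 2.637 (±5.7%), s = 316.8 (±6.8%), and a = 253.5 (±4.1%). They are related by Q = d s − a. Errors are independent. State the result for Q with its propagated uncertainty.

581.9 ± 74.9

Let p = d·s = 835.4. δp/p = √((1·δd/d)² + (1·δs/s)²) = √(0.00325 + 0.00462) = 0.0887, so δp = 74.1.
Q = p − a: δQ = √(δp² + δa²) = √(5490 + 108) = 74.9
Q = 581.9.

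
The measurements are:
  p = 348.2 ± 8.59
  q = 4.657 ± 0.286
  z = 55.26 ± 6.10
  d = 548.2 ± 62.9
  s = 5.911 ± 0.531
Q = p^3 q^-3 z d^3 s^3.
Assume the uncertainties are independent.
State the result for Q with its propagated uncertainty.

(7.859 ± 3.87) × 10^17

Each factor contributes (exponent × relative error)² to (δQ/Q)²:
  (3·δp/p)² = (3×0.0247)² = 0.00548;  (-3·δq/q)² = (-3×0.0614)² = 0.0339;  (1·δz/z)² = (1×0.110)² = 0.0122;  (3·δd/d)² = (3×0.115)² = 0.118;  (3·δs/s)² = (3×0.0898)² = 0.0726
δQ/Q = √(0.243) = 0.493
Q = 7.859e+17, so δQ = 0.493 × 7.859e+17 = 3.87e+17.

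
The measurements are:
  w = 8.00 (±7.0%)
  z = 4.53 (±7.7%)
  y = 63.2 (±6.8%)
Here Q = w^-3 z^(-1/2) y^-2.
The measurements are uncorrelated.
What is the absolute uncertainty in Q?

5.82e-08

Each factor contributes (exponent × relative error)² to (δQ/Q)²:
  (-3·δw/w)² = (-3×0.0700)² = 0.0441;  (−½·δz/z)² = (-0.5×0.0770)² = 0.00148;  (-2·δy/y)² = (-2×0.0680)² = 0.0185
δQ/Q = √(0.0641) = 0.253
Q = 2.3e-07, so δQ = 0.253 × 2.3e-07 = 5.82e-08.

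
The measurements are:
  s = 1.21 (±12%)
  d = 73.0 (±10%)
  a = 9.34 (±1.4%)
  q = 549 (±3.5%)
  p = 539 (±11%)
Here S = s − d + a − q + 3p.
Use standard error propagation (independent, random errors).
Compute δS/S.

0.178

S is a linear combination, so absolute uncertainties add in quadrature:
  (δs)² = 0.0211;  (δd)² = 53.3;  (δa)² = 0.0171;  (δq)² = 369;  (3·δp)² = 31600
δS = √(32100) = 179
S = 1010, so δS/S = 179/1010 = 0.178.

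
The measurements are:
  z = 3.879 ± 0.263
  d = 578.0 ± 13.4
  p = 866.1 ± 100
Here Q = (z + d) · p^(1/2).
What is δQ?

1060

Let u = z + d = 581.9. δu = √(δz² + δd²) = √(0.0692 + 180) = 13.4, so δu/u = 0.0230.
Q is then a monomial in u, p:
δQ/Q = √((δu/u)² + (½·δp/p)²) = √(0.000531 + 0.00333) = 0.0622
Q = 17120, so δQ = 0.0622 × 17120 = 1060.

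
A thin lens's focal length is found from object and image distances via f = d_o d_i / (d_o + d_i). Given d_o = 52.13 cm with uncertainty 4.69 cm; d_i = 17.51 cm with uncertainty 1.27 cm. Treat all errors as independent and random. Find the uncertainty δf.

∂f/∂d_o = (d_i/(d_o+d_i))² = 0.0632;  ∂f/∂d_i = (d_o/(d_o+d_i))² = 0.560
δf = √((∂f/∂d_o · δd_o)² + (∂f/∂d_i · δd_i)²) = √(0.0879 + 0.506) = 0.771 cm

0.771 cm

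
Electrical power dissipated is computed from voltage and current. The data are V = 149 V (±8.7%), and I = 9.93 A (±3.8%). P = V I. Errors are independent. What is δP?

140 W

Each factor contributes (exponent × relative error)² to (δP/P)²:
  (1·δV/V)² = (1×0.0870)² = 0.00757;  (1·δI/I)² = (1×0.0380)² = 0.00144
δP/P = √(0.00901) = 0.0949
P = 1480 W, so δP = 0.0949 × 1480 = 140 W.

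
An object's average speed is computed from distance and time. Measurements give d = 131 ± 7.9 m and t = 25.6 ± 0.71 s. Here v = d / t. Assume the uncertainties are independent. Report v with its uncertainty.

5.12 ± 0.340 m/s

Relative error in a monomial: (δv/v)² = Σ (nᵢ · δxᵢ/xᵢ)².
  (1·δd/d)² = (1×0.0603)² = 0.00364;  (-1·δt/t)² = (-1×0.0277)² = 0.000769
δv/v = √(0.00441) = 0.0664
v = 5.12 m/s, so δv = 0.0664 × 5.12 = 0.340 m/s.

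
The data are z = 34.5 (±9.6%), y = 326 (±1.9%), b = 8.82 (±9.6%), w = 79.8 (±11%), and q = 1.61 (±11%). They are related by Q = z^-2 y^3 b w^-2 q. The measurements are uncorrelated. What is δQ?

Products/powers → add relative errors in quadrature, weighted by exponent:
  (-2·δz/z)² = (-2×0.0960)² = 0.0369;  (3·δy/y)² = (3×0.0190)² = 0.00325;  (1·δb/b)² = (1×0.0960)² = 0.00922;  (-2·δw/w)² = (-2×0.110)² = 0.0484;  (1·δq/q)² = (1×0.110)² = 0.0121
δQ/Q = √(0.110) = 0.331
Q = 64.9, so δQ = 0.331 × 64.9 = 21.5.

21.5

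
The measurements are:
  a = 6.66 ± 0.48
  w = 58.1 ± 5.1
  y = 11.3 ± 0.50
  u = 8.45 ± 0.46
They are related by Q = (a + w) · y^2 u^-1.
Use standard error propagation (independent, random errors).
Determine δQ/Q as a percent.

13.1%

Let h = a + w = 64.8. δh = √(δa² + δw²) = √(0.230 + 26.0) = 5.12, so δh/h = 0.0791.
Q is then a monomial in h, y, u:
δQ/Q = √((δh/h)² + (2·δy/y)² + (-1·δu/u)²) = √(0.00626 + 0.00783 + 0.00296) = 0.131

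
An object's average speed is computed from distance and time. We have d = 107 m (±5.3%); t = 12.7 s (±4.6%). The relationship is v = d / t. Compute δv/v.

0.0702

Relative error in a monomial: (δv/v)² = Σ (nᵢ · δxᵢ/xᵢ)².
  (1·δd/d)² = (1×0.0530)² = 0.00281;  (-1·δt/t)² = (-1×0.0460)² = 0.00212
δv/v = √(0.00493) = 0.0702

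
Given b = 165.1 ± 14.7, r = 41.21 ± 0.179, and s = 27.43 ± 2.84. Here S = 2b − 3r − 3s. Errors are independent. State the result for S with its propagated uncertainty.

124.3 ± 30.6

Sums and differences: (δS)² = Σ (cᵢ δxᵢ)².
  (2·δb)² = 864;  (3·δr)² = 0.288;  (3·δs)² = 72.6
δS = √(937) = 30.6
S = 124.3.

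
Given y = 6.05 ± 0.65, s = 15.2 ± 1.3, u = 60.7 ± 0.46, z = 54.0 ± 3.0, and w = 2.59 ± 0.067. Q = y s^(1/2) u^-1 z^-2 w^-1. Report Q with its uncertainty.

(5.15 ± 0.837) × 10^-5

Products/powers → add relative errors in quadrature, weighted by exponent:
  (1·δy/y)² = (1×0.107)² = 0.0115;  (½·δs/s)² = (0.5×0.0855)² = 0.00183;  (-1·δu/u)² = (-1×0.00758)² = 5.74e-05;  (-2·δz/z)² = (-2×0.0556)² = 0.0123;  (-1·δw/w)² = (-1×0.0259)² = 0.000669
δQ/Q = √(0.0264) = 0.163
Q = 5.15e-05, so δQ = 0.163 × 5.15e-05 = 8.37e-06.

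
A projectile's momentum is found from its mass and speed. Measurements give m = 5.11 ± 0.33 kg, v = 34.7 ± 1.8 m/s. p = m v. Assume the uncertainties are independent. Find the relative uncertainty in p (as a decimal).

For a monomial p ∝ m, v, fractional errors add in quadrature:
  (1·δm/m)² = (1×0.0646)² = 0.00417;  (1·δv/v)² = (1×0.0519)² = 0.00269
δp/p = √(0.00686) = 0.0828

0.0828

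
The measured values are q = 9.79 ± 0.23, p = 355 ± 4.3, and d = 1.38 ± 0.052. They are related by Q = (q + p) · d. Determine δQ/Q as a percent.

Let u = q + p = 365. δu = √(δq² + δp²) = √(0.0529 + 18.5) = 4.31, so δu/u = 0.0118.
Q is then a monomial in u, d:
δQ/Q = √((δu/u)² + (1·δd/d)²) = √(0.000139 + 0.00142) = 0.0395

3.95%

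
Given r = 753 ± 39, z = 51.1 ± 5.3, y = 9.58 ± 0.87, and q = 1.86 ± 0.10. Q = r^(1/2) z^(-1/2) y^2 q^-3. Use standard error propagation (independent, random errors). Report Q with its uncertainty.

Each factor contributes (exponent × relative error)² to (δQ/Q)²:
  (½·δr/r)² = (0.5×0.0518)² = 0.000671;  (−½·δz/z)² = (-0.5×0.104)² = 0.00269;  (2·δy/y)² = (2×0.0908)² = 0.0330;  (-3·δq/q)² = (-3×0.0538)² = 0.0260
δQ/Q = √(0.0624) = 0.250
Q = 54.7, so δQ = 0.250 × 54.7 = 13.7.

54.7 ± 13.7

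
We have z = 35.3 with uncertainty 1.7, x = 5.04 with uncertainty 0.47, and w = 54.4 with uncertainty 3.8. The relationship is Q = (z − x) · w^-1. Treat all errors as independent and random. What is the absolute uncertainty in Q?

Let u = z − x = 30.3. δu = √(δz² + δx²) = √(2.89 + 0.221) = 1.76, so δu/u = 0.0583.
Q is then a monomial in u, w:
δQ/Q = √((δu/u)² + (-1·δw/w)²) = √(0.00340 + 0.00488) = 0.0910
Q = 0.556, so δQ = 0.0910 × 0.556 = 0.0506.

0.0506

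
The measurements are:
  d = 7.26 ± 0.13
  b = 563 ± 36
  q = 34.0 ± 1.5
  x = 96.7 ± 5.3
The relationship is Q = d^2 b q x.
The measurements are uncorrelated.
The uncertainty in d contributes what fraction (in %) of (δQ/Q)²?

(δQ/Q)² = (2·δd/d)² + (1·δb/b)² + (1·δq/q)² + (1·δx/x)²
  d term: (2×0.0179)² = 0.00128
  b term: (1×0.0639)² = 0.00409
  q term: (1×0.0441)² = 0.00195
  x term: (1×0.0548)² = 0.00300
Total = 0.0103. Share from d = 0.00128/0.0103 = 0.124.

12.4%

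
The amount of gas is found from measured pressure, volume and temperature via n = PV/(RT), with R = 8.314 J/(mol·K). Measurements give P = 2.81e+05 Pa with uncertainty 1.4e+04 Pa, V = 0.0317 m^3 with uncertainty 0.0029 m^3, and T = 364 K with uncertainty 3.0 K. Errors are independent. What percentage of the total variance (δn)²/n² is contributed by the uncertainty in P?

22.7%

(δn/n)² = (1·δP/P)² + (1·δV/V)² + (-1·δT/T)²
  P term: (1×0.0498)² = 0.00248
  V term: (1×0.0915)² = 0.00837
  T term: (-1×0.00824)² = 6.79e-05
Total = 0.0109. Share from P = 0.00248/0.0109 = 0.227.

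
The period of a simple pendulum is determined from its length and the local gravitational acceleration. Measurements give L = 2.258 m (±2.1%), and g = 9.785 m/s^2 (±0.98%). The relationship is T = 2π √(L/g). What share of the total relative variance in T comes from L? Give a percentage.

82.1%

(δT/T)² = (½·δL/L)² + (−½·δg/g)²
  L term: (0.5×0.0210)² = 0.000110
  g term: (-0.5×0.00980)² = 2.4e-05
Total = 0.000134. Share from L = 0.000110/0.000134 = 0.821.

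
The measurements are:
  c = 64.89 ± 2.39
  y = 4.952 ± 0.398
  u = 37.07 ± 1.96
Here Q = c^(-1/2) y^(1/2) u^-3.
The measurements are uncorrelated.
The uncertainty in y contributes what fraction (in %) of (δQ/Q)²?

(δQ/Q)² = (−½·δc/c)² + (½·δy/y)² + (-3·δu/u)²
  c term: (-0.5×0.0368)² = 0.000339
  y term: (0.5×0.0804)² = 0.00161
  u term: (-3×0.0529)² = 0.0252
Total = 0.0271. Share from y = 0.00161/0.0271 = 0.0596.

5.96%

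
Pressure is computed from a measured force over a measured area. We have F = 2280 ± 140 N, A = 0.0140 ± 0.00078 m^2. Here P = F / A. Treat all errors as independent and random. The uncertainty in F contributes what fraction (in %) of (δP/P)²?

(δP/P)² = (1·δF/F)² + (-1·δA/A)²
  F term: (1×0.0614)² = 0.00377
  A term: (-1×0.0557)² = 0.00310
Total = 0.00687. Share from F = 0.00377/0.00687 = 0.548.

54.8%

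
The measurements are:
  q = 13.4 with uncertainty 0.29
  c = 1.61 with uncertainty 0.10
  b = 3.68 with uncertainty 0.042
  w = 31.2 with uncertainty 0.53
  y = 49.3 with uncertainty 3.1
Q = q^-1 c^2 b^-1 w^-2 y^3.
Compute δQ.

1.49

For a monomial Q ∝ q^-1, c^2, b^-1, w^-2, y^3, fractional errors add in quadrature:
  (-1·δq/q)² = (-1×0.0216)² = 0.000468;  (2·δc/c)² = (2×0.0621)² = 0.0154;  (-1·δb/b)² = (-1×0.0114)² = 0.000130;  (-2·δw/w)² = (-2×0.0170)² = 0.00115;  (3·δy/y)² = (3×0.0629)² = 0.0356
δQ/Q = √(0.0528) = 0.230
Q = 6.47, so δQ = 0.230 × 6.47 = 1.49.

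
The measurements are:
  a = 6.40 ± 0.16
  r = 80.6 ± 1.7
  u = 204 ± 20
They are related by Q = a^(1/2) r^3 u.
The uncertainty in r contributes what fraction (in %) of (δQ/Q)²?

(δQ/Q)² = (½·δa/a)² + (3·δr/r)² + (1·δu/u)²
  a term: (0.5×0.0250)² = 0.000156
  r term: (3×0.0211)² = 0.00400
  u term: (1×0.0980)² = 0.00961
Total = 0.0138. Share from r = 0.00400/0.0138 = 0.291.

29.1%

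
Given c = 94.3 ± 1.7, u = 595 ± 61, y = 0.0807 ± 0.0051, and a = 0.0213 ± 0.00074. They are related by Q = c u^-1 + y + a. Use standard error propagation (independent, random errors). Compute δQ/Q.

Let p = c·u^-1 = 0.158. δp/p = √((1·δc/c)² + (-1·δu/u)²) = √(0.000325 + 0.0105) = 0.104, so δp = 0.0165.
Q = p + y + a: δQ = √(δp² + δy² + δa²) = √(0.000272 + 2.6e-05 + 5.48e-07) = 0.0173
Q = 0.260, so δQ/Q = 0.0173/0.260 = 0.0664.

0.0664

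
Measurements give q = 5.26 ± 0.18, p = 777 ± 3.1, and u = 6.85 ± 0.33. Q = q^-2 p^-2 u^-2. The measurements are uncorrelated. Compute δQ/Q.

Relative error in a monomial: (δQ/Q)² = Σ (nᵢ · δxᵢ/xᵢ)².
  (-2·δq/q)² = (-2×0.0342)² = 0.00468;  (-2·δp/p)² = (-2×0.00399)² = 6.37e-05;  (-2·δu/u)² = (-2×0.0482)² = 0.00928
δQ/Q = √(0.0140) = 0.118

0.118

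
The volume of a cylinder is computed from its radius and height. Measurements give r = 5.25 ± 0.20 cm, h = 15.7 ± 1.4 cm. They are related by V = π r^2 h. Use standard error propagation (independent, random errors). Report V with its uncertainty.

1360 ± 159 cm^3

Since V is a product/quotient, work with relative uncertainties:
  (2·δr/r)² = (2×0.0381)² = 0.00580;  (1·δh/h)² = (1×0.0892)² = 0.00795
δV/V = √(0.0138) = 0.117
V = 1360 cm^3, so δV = 0.117 × 1360 = 159 cm^3.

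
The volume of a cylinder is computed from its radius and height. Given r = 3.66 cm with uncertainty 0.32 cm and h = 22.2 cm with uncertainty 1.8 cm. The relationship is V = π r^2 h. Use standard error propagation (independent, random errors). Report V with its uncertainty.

934 ± 180 cm^3

Since V is a product/quotient, work with relative uncertainties:
  (2·δr/r)² = (2×0.0874)² = 0.0306;  (1·δh/h)² = (1×0.0811)² = 0.00657
δV/V = √(0.0372) = 0.193
V = 934 cm^3, so δV = 0.193 × 934 = 180 cm^3.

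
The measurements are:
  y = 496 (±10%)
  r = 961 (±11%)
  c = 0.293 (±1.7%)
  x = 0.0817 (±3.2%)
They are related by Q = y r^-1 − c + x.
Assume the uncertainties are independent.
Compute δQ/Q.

Let p = y·r^-1 = 0.516. δp/p = √((1·δy/y)² + (-1·δr/r)²) = √(0.0100 + 0.0121) = 0.149, so δp = 0.0767.
Q = p − c + x: δQ = √(δp² + δc² + δx²) = √(0.00589 + 2.48e-05 + 6.84e-06) = 0.0769
Q = 0.305, so δQ/Q = 0.0769/0.305 = 0.252.

0.252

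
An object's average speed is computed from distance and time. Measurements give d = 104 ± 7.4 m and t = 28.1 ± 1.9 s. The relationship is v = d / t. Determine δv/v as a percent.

For a monomial v ∝ d, t^-1, fractional errors add in quadrature:
  (1·δd/d)² = (1×0.0712)² = 0.00506;  (-1·δt/t)² = (-1×0.0676)² = 0.00457
δv/v = √(0.00963) = 0.0982

9.82%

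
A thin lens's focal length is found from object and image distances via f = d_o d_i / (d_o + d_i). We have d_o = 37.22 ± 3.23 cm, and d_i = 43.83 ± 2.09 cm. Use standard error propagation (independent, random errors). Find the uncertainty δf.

1.04 cm

∂f/∂d_o = (d_i/(d_o+d_i))² = 0.292;  ∂f/∂d_i = (d_o/(d_o+d_i))² = 0.211
δf = √((∂f/∂d_o · δd_o)² + (∂f/∂d_i · δd_i)²) = √(0.892 + 0.194) = 1.04 cm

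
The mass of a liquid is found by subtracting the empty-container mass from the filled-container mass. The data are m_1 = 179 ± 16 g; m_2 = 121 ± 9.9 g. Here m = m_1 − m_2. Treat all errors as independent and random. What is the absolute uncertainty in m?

18.8 g

Sums and differences: (δm)² = Σ (cᵢ δxᵢ)².
  (δm_1)² = 256;  (δm_2)² = 98.0
δm = √(354) = 18.8 g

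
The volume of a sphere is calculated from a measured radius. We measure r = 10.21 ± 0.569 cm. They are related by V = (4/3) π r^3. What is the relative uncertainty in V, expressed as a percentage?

16.7%

V is a product of powers, so relative uncertainties combine in quadrature:
  (3·δr/r)² = (3×0.0557)² = 0.0280
δV/V = √(0.0280) = 0.167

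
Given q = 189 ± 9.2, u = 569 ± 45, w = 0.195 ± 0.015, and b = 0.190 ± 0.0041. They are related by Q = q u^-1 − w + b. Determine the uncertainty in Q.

Let p = q·u^-1 = 0.332. δp/p = √((1·δq/q)² + (-1·δu/u)²) = √(0.00237 + 0.00625) = 0.0929, so δp = 0.0308.
Q = p − w + b: δQ = √(δp² + δw² + δb²) = √(0.000952 + 0.000225 + 1.68e-05) = 0.0345

0.0345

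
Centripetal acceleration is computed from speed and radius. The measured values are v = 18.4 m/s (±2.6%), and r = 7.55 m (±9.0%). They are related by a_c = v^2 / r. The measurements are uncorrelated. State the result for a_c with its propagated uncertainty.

Each factor contributes (exponent × relative error)² to (δa_c/a_c)²:
  (2·δv/v)² = (2×0.0260)² = 0.00270;  (-1·δr/r)² = (-1×0.0900)² = 0.00810
δa_c/a_c = √(0.0108) = 0.104
a_c = 44.8 m/s^2, so δa_c = 0.104 × 44.8 = 4.66 m/s^2.

44.8 ± 4.66 m/s^2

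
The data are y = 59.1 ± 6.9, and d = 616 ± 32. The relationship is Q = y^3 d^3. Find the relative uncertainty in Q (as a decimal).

Q is a product of powers, so relative uncertainties combine in quadrature:
  (3·δy/y)² = (3×0.117)² = 0.123;  (3·δd/d)² = (3×0.0519)² = 0.0243
δQ/Q = √(0.147) = 0.383

0.383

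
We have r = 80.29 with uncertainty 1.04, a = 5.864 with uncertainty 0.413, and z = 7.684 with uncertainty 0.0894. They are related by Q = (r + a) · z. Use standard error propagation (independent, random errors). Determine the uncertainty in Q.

Let u = r + a = 86.15. δu = √(δr² + δa²) = √(1.08 + 0.171) = 1.12, so δu/u = 0.0130.
Q is then a monomial in u, z:
δQ/Q = √((δu/u)² + (1·δz/z)²) = √(0.000169 + 0.000135) = 0.0174
Q = 662.0, so δQ = 0.0174 × 662.0 = 11.5.

11.5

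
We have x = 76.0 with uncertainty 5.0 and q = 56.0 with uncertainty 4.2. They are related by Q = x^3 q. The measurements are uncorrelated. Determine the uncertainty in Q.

Each factor contributes (exponent × relative error)² to (δQ/Q)²:
  (3·δx/x)² = (3×0.0658)² = 0.0390;  (1·δq/q)² = (1×0.0750)² = 0.00562
δQ/Q = √(0.0446) = 0.211
Q = 2.46e+07, so δQ = 0.211 × 2.46e+07 = 5.19e+06.

5.19e+06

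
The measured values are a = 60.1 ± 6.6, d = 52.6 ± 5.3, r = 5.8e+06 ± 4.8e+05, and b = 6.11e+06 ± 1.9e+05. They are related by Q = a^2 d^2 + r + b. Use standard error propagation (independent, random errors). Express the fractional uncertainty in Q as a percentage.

13.8%

Let p = a^2·d^2 = 9.99e+06. δp/p = √((2·δa/a)² + (2·δd/d)²) = √(0.0482 + 0.0406) = 0.298, so δp = 2.98e+06.
Q = p + r + b: δQ = √(δp² + δr² + δb²) = √(8.87e+12 + 2.3e+11 + 3.61e+10) = 3.02e+06
Q = 2.19e+07, so δQ/Q = 3.02e+06/2.19e+07 = 0.138.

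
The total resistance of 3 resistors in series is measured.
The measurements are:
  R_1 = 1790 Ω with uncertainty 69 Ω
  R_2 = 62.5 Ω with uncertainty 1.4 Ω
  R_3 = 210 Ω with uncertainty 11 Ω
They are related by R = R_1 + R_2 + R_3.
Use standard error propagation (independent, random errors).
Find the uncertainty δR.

69.9 Ω

R is a linear combination, so absolute uncertainties add in quadrature:
  (δR_1)² = 4760;  (δR_2)² = 1.96;  (δR_3)² = 121
δR = √(4880) = 69.9 Ω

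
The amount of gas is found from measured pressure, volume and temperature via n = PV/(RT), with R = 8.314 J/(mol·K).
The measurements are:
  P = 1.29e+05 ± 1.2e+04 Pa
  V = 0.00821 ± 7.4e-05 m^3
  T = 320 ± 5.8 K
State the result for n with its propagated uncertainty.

0.398 ± 0.0379 mol

Each factor contributes (exponent × relative error)² to (δn/n)²:
  (1·δP/P)² = (1×0.0930)² = 0.00865;  (1·δV/V)² = (1×0.00901)² = 8.12e-05;  (-1·δT/T)² = (-1×0.0181)² = 0.000329
δn/n = √(0.00906) = 0.0952
n = 0.398 mol, so δn = 0.0952 × 0.398 = 0.0379 mol.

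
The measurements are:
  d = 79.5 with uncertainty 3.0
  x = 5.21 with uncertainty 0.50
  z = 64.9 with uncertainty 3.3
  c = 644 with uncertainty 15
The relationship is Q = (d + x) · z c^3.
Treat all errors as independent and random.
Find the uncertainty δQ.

Let u = d + x = 84.7. δu = √(δd² + δx²) = √(9.00 + 0.250) = 3.04, so δu/u = 0.0359.
Q is then a monomial in u, z, c:
δQ/Q = √((δu/u)² + (1·δz/z)² + (3·δc/c)²) = √(0.00129 + 0.00259 + 0.00488) = 0.0936
Q = 1.47e+12, so δQ = 0.0936 × 1.47e+12 = 1.37e+11.

1.37e+11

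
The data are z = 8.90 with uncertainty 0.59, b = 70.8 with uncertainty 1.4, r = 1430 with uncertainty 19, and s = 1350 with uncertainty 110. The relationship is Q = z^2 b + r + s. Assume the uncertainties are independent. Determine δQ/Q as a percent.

Let p = z^2·b = 5610. δp/p = √((2·δz/z)² + (1·δb/b)²) = √(0.0176 + 0.000391) = 0.134, so δp = 752.
Q = p + r + s: δQ = √(δp² + δr² + δs²) = √(5.65e+05 + 361 + 12100) = 760
Q = 8390, so δQ/Q = 760/8390 = 0.0906.

9.06%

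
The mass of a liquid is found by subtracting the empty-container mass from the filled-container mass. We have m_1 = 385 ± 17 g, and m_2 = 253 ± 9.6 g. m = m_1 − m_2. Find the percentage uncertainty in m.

Absolute uncertainties add in quadrature for a linear combination:
  (δm_1)² = 289;  (δm_2)² = 92.2
δm = √(381) = 19.5 g
m = 132 g, so δm/m = 19.5/132 = 0.148.

14.8%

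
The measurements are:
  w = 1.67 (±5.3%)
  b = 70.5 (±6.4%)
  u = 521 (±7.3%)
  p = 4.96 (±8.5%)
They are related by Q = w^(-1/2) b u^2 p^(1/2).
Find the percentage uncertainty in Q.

Q is a product of powers, so relative uncertainties combine in quadrature:
  (−½·δw/w)² = (-0.5×0.0530)² = 0.000702;  (1·δb/b)² = (1×0.0640)² = 0.00410;  (2·δu/u)² = (2×0.0730)² = 0.0213;  (½·δp/p)² = (0.5×0.0850)² = 0.00181
δQ/Q = √(0.0279) = 0.167

16.7%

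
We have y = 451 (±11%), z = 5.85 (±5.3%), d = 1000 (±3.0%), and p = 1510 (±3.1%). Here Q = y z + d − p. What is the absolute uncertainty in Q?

Let w = y·z = 2640. δw/w = √((1·δy/y)² + (1·δz/z)²) = √(0.0121 + 0.00281) = 0.122, so δw = 322.
Q = w + d − p: δQ = √(δw² + δd² + δp²) = √(1.04e+05 + 900 + 2190) = 327

327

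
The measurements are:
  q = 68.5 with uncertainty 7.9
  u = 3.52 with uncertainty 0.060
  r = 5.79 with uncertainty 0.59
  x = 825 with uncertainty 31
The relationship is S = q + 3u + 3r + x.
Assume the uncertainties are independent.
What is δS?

32.0

Sums and differences: (δS)² = Σ (cᵢ δxᵢ)².
  (δq)² = 62.4;  (3·δu)² = 0.0324;  (3·δr)² = 3.13;  (δx)² = 961
δS = √(1030) = 32.0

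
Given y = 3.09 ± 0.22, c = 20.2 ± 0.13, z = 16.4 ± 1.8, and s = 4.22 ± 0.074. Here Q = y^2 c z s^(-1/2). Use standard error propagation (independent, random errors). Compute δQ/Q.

Q is a product of powers, so relative uncertainties combine in quadrature:
  (2·δy/y)² = (2×0.0712)² = 0.0203;  (1·δc/c)² = (1×0.00644)² = 4.14e-05;  (1·δz/z)² = (1×0.110)² = 0.0120;  (−½·δs/s)² = (-0.5×0.0175)² = 7.69e-05
δQ/Q = √(0.0324) = 0.180

0.180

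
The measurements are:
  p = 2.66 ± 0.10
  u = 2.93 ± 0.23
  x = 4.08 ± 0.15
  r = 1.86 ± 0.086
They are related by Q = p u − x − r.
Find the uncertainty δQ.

0.700

Let w = p·u = 7.79. δw/w = √((1·δp/p)² + (1·δu/u)²) = √(0.00141 + 0.00616) = 0.0870, so δw = 0.678.
Q = w − x − r: δQ = √(δw² + δx² + δr²) = √(0.460 + 0.0225 + 0.00740) = 0.700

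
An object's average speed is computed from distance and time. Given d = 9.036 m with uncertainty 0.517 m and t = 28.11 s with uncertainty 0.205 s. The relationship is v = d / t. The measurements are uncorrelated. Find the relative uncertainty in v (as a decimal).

0.0577

For a monomial v ∝ d, t^-1, fractional errors add in quadrature:
  (1·δd/d)² = (1×0.0572)² = 0.00327;  (-1·δt/t)² = (-1×0.00729)² = 5.32e-05
δv/v = √(0.00333) = 0.0577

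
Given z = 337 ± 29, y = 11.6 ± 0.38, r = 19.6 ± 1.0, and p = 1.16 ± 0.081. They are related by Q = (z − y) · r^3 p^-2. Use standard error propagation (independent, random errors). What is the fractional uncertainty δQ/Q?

Let u = z − y = 325. δu = √(δz² + δy²) = √(841 + 0.144) = 29.0, so δu/u = 0.0891.
Q is then a monomial in u, r, p:
δQ/Q = √((δu/u)² + (3·δr/r)² + (-2·δp/p)²) = √(0.00794 + 0.0234 + 0.0195) = 0.226

0.226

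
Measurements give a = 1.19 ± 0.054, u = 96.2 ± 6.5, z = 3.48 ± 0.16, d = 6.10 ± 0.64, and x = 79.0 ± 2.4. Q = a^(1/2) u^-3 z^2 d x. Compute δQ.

0.00178

Since Q is a product/quotient, work with relative uncertainties:
  (½·δa/a)² = (0.5×0.0454)² = 0.000515;  (-3·δu/u)² = (-3×0.0676)² = 0.0411;  (2·δz/z)² = (2×0.0460)² = 0.00846;  (1·δd/d)² = (1×0.105)² = 0.0110;  (1·δx/x)² = (1×0.0304)² = 0.000923
δQ/Q = √(0.0620) = 0.249
Q = 0.00715, so δQ = 0.249 × 0.00715 = 0.00178.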